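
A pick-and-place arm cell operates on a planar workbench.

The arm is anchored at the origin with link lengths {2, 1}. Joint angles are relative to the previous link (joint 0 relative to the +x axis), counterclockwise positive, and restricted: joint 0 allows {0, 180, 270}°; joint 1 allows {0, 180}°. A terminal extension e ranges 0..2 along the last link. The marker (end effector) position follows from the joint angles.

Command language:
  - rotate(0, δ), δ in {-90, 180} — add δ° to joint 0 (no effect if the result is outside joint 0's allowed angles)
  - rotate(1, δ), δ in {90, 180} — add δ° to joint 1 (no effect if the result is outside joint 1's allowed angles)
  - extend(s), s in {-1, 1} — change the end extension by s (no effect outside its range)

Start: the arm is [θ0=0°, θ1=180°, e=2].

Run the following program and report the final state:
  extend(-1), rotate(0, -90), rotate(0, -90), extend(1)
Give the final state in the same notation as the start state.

initial: [θ0=0°, θ1=180°, e=2]
[1] after extend(-1): [θ0=0°, θ1=180°, e=1]
[2] after rotate(0, -90): [θ0=270°, θ1=180°, e=1]
[3] after rotate(0, -90): [θ0=180°, θ1=180°, e=1]
[4] after extend(1): [θ0=180°, θ1=180°, e=2]

[θ0=180°, θ1=180°, e=2]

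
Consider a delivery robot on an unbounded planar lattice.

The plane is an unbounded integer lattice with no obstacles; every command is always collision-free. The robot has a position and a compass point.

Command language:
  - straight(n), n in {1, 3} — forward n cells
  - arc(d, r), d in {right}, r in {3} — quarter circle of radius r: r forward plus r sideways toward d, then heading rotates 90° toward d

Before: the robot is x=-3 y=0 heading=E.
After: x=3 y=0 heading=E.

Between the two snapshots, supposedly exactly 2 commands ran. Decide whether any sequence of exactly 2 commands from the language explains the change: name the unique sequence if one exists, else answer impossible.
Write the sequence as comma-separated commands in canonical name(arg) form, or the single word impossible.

straight(3), straight(3)

key: still facing E at the end — nothing in the sequence rotates
from: x=-3 y=0 heading=E
t=1 straight(3) ⇒ x=0 y=0 heading=E
t=2 straight(3) ⇒ x=3 y=0 heading=E
all 9 alternatives checked — unique.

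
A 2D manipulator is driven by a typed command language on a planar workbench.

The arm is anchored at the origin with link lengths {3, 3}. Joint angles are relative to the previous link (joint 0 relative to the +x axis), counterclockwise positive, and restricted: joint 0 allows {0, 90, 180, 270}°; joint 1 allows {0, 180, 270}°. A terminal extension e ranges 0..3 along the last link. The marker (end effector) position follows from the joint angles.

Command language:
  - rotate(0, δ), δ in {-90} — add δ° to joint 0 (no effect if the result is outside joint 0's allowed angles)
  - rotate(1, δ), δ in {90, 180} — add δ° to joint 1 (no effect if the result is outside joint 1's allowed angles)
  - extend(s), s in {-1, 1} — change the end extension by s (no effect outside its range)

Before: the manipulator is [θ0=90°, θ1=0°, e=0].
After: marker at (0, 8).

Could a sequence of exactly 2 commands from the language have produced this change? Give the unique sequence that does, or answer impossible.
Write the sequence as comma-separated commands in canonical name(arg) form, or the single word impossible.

extend(1), extend(1)

from: [θ0=90°, θ1=0°, e=0]
1. extend(1) → [θ0=90°, θ1=0°, e=1]
2. extend(1) → [θ0=90°, θ1=0°, e=2]
all 25 alternatives checked — unique.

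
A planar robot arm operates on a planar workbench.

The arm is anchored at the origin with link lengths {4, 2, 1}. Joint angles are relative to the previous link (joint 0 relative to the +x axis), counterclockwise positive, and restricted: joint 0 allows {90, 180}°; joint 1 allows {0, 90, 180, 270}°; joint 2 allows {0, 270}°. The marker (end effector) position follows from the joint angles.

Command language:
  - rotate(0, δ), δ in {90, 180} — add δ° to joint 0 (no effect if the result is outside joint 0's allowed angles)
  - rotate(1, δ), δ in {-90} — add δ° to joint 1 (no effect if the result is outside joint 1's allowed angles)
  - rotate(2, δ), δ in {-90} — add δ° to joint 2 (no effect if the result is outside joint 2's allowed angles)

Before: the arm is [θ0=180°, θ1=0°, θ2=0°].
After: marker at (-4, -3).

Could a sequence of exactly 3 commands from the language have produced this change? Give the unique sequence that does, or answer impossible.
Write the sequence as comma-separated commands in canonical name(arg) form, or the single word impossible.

start: [θ0=180°, θ1=0°, θ2=0°]
[1] after rotate(1, -90): [θ0=180°, θ1=270°, θ2=0°]
[2] after rotate(1, -90): [θ0=180°, θ1=180°, θ2=0°]
[3] after rotate(1, -90): [θ0=180°, θ1=90°, θ2=0°]
all 64 alternatives checked — unique.

rotate(1, -90), rotate(1, -90), rotate(1, -90)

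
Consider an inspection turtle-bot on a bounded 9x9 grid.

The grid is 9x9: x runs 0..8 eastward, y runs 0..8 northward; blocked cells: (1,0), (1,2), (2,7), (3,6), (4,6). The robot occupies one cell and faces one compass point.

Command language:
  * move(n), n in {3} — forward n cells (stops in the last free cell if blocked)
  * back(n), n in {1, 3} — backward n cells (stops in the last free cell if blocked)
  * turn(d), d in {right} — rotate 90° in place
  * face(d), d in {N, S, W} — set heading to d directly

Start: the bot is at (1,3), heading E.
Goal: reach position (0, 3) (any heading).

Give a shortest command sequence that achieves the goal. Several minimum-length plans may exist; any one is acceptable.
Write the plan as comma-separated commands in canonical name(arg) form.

begin: at (1,3), heading E
t=1 back(3) ⇒ at (0,3), heading E
no 0-step plan works, so 1 is optimal.

back(3)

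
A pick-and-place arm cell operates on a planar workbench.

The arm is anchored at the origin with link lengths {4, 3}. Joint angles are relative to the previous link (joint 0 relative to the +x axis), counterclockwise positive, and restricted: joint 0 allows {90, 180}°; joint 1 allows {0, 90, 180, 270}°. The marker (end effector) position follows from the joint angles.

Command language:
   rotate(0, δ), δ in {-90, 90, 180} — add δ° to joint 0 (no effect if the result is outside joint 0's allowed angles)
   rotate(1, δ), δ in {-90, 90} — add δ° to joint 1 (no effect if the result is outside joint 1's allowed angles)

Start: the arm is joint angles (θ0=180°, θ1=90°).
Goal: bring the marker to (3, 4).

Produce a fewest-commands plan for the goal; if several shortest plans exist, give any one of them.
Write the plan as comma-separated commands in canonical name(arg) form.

start: joint angles (θ0=180°, θ1=90°)
1. rotate(1, 90) → joint angles (θ0=180°, θ1=180°)
2. rotate(1, 90) → joint angles (θ0=180°, θ1=270°)
3. rotate(0, -90) → joint angles (θ0=90°, θ1=270°)
no 2-step plan works, so 3 is optimal.

rotate(1, 90), rotate(1, 90), rotate(0, -90)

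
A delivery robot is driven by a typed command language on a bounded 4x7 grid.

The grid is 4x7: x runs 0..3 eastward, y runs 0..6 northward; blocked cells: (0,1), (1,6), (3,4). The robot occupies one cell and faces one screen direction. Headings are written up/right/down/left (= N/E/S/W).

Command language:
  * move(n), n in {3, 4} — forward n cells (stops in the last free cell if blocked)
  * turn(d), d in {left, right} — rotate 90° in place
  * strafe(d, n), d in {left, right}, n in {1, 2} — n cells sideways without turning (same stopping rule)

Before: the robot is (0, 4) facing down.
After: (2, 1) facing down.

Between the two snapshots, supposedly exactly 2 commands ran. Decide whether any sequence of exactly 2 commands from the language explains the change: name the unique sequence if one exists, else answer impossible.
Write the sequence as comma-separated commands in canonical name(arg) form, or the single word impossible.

key: still facing S at the end — nothing in the sequence rotates
t0: (0, 4) facing down
1. strafe(left, 2) → (2, 4) facing down
2. move(3) → (2, 1) facing down
no other 2-command option fits: unique.

strafe(left, 2), move(3)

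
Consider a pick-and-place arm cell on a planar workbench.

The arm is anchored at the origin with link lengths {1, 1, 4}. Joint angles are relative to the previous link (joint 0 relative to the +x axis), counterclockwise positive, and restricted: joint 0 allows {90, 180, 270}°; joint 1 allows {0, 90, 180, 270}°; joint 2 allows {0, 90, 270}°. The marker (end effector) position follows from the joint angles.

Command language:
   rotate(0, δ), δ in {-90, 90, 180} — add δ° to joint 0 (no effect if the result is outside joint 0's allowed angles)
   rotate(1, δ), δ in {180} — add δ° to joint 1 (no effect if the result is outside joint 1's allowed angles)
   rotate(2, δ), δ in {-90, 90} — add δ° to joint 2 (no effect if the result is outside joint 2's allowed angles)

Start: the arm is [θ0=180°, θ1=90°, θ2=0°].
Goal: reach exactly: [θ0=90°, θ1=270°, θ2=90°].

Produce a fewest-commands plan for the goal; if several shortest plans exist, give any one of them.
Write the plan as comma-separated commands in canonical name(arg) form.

rotate(2, 90), rotate(1, 180), rotate(0, -90)

t0: [θ0=180°, θ1=90°, θ2=0°]
step 1 (rotate(2, 90)): [θ0=180°, θ1=90°, θ2=90°]
step 2 (rotate(1, 180)): [θ0=180°, θ1=270°, θ2=90°]
step 3 (rotate(0, -90)): [θ0=90°, θ1=270°, θ2=90°]
no 2-step plan works, so 3 is optimal.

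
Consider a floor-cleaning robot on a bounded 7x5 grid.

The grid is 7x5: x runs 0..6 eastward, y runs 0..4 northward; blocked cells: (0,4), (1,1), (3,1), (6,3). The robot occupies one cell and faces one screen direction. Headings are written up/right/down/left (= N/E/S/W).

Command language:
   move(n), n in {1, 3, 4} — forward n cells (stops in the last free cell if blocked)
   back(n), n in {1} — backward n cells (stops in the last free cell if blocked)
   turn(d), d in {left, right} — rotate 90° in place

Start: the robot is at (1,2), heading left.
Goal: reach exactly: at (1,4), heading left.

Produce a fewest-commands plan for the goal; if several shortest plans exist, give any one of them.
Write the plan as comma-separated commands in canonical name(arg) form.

turn(right), move(4), turn(left)

from: at (1,2), heading left
[1] after turn(right): at (1,2), heading up
[2] after move(4): at (1,4), heading up
[3] after turn(left): at (1,4), heading left
shorter routes all fall short; 3 is best.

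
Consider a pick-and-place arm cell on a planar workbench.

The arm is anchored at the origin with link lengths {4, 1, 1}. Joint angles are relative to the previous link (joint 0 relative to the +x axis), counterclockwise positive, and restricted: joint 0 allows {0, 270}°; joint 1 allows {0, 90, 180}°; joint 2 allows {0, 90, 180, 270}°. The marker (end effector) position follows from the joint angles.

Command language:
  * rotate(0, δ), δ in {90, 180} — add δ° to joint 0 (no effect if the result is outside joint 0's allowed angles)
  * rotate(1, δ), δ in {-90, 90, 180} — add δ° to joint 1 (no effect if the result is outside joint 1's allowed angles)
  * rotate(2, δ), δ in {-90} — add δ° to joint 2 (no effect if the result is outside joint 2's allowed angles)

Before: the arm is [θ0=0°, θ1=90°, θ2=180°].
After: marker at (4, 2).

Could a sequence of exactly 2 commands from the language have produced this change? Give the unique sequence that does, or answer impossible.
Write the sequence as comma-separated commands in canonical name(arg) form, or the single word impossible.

rotate(2, -90), rotate(2, -90)

from: [θ0=0°, θ1=90°, θ2=180°]
[1] after rotate(2, -90): [θ0=0°, θ1=90°, θ2=90°]
[2] after rotate(2, -90): [θ0=0°, θ1=90°, θ2=0°]
no rival 2-sequence matches.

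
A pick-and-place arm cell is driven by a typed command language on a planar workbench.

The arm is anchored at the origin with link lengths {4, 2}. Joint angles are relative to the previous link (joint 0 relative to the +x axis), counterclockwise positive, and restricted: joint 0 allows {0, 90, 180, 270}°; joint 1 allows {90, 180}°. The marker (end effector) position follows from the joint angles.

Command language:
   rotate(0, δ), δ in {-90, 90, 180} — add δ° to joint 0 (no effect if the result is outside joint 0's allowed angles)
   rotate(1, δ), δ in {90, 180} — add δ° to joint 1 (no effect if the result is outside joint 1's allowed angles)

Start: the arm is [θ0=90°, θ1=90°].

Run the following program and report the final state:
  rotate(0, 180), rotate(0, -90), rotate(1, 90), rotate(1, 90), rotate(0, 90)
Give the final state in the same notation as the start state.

[θ0=270°, θ1=180°]

from: [θ0=90°, θ1=90°]
1. rotate(0, 180) → [θ0=270°, θ1=90°]
2. rotate(0, -90) → [θ0=180°, θ1=90°]
3. rotate(1, 90) → [θ0=180°, θ1=180°]
4. rotate(1, 90) → [θ0=180°, θ1=180°]
5. rotate(0, 90) → [θ0=270°, θ1=180°]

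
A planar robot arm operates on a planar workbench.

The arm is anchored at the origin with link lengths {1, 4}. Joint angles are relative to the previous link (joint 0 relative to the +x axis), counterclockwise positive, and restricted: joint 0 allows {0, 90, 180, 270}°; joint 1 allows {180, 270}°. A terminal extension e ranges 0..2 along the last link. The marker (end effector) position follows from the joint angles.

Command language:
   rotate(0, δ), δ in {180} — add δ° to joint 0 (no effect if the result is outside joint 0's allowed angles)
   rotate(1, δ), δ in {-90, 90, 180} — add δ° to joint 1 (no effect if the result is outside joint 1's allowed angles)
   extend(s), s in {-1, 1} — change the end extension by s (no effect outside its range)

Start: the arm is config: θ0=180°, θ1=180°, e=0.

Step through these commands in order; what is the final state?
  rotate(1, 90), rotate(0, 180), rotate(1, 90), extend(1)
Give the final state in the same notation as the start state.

config: θ0=0°, θ1=270°, e=1

t0: config: θ0=180°, θ1=180°, e=0
step 1 (rotate(1, 90)): config: θ0=180°, θ1=270°, e=0
step 2 (rotate(0, 180)): config: θ0=0°, θ1=270°, e=0
step 3 (rotate(1, 90)): config: θ0=0°, θ1=270°, e=0
step 4 (extend(1)): config: θ0=0°, θ1=270°, e=1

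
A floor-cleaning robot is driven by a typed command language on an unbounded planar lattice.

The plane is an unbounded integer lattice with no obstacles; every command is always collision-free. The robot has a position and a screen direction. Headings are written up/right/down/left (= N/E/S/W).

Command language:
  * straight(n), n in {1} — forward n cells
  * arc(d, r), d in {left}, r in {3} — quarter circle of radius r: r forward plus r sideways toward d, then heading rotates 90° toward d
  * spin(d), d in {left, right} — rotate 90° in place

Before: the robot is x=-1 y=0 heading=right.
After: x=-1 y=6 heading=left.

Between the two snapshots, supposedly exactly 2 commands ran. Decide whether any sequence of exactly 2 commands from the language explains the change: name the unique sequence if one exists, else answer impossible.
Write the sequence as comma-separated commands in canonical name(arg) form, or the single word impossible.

arc(left, 3), arc(left, 3)

key: position moved to (-1,6) AND the heading swung to W — translation plus rotation needed
start: x=-1 y=0 heading=right
t=1 arc(left, 3) ⇒ x=2 y=3 heading=up
t=2 arc(left, 3) ⇒ x=-1 y=6 heading=left
uniquely the one of 16 2-step routes that fits.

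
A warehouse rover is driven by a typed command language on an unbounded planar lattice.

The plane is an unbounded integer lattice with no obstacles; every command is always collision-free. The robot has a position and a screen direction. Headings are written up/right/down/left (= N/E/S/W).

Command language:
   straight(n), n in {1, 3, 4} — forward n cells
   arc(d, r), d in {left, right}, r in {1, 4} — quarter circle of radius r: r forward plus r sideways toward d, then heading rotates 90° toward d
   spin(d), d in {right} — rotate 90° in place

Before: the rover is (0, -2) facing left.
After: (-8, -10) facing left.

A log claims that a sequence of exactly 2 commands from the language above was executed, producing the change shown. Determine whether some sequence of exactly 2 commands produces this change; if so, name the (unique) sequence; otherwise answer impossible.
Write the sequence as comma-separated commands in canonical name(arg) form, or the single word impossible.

arc(left, 4), arc(right, 4)

key: still facing W at the end — net rotation zero over 2 steps
start: (0, -2) facing left
1. arc(left, 4) → (-4, -6) facing down
2. arc(right, 4) → (-8, -10) facing left
uniquely the one of 64 2-step routes that fits.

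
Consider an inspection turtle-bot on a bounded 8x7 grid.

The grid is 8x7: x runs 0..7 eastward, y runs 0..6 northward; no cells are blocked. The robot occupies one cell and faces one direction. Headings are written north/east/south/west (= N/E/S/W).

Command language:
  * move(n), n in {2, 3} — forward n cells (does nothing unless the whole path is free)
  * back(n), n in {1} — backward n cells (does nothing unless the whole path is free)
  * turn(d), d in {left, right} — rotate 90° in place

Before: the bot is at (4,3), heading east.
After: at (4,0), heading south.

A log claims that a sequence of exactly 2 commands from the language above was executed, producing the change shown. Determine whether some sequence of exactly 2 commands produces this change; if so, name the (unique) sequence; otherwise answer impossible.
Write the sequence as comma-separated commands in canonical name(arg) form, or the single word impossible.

key: cell and facing (now S) both changed — the 2 commands mix motion and turning
begin: at (4,3), heading east
step 1 (turn(right)): at (4,3), heading south
step 2 (move(3)): at (4,0), heading south
uniquely the one of 25 2-step routes that fits.

turn(right), move(3)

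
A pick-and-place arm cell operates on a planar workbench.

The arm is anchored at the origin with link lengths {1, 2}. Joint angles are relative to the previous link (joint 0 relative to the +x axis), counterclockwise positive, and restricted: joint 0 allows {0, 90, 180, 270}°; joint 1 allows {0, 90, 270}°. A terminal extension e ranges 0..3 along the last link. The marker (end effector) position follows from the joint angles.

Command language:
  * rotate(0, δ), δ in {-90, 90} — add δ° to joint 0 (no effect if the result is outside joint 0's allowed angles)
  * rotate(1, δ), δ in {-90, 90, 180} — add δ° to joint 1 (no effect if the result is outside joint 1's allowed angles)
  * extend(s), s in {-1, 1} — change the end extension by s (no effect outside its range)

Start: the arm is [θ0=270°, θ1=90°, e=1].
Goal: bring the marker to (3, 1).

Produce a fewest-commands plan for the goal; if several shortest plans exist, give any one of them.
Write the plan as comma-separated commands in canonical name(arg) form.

rotate(0, 90), rotate(0, 90), rotate(1, 180)

from: [θ0=270°, θ1=90°, e=1]
step 1 (rotate(0, 90)): [θ0=0°, θ1=90°, e=1]
step 2 (rotate(0, 90)): [θ0=90°, θ1=90°, e=1]
step 3 (rotate(1, 180)): [θ0=90°, θ1=270°, e=1]
minimal: 3 command(s), checked below 3.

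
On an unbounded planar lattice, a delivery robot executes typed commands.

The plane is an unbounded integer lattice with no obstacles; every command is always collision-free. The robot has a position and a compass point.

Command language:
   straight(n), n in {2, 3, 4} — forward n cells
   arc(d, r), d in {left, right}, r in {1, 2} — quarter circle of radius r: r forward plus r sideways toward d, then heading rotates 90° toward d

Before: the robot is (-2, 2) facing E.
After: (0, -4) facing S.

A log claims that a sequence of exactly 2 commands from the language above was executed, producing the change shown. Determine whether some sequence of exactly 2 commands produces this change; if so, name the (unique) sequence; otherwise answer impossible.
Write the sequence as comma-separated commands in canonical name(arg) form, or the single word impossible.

arc(right, 2), straight(4)

key: order matters: swapping arc(right, 2) and straight(4) lands elsewhere
t0: (-2, 2) facing E
t=1 arc(right, 2) ⇒ (0, 0) facing S
t=2 straight(4) ⇒ (0, -4) facing S
all 49 alternatives checked — unique.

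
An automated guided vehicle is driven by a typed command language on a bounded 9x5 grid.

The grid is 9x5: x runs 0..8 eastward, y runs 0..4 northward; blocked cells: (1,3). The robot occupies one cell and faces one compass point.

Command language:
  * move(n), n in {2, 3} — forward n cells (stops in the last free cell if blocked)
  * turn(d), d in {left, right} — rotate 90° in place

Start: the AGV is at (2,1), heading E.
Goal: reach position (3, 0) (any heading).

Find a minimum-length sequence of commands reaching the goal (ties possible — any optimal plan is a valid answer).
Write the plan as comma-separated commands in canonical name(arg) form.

move(3), turn(right), move(3), turn(right), move(2)

initial: at (2,1), heading E
[1] after move(3): at (5,1), heading E
[2] after turn(right): at (5,1), heading S
[3] after move(3): at (5,0), heading S
[4] after turn(right): at (5,0), heading W
[5] after move(2): at (3,0), heading W
shorter routes all fall short; 5 is best.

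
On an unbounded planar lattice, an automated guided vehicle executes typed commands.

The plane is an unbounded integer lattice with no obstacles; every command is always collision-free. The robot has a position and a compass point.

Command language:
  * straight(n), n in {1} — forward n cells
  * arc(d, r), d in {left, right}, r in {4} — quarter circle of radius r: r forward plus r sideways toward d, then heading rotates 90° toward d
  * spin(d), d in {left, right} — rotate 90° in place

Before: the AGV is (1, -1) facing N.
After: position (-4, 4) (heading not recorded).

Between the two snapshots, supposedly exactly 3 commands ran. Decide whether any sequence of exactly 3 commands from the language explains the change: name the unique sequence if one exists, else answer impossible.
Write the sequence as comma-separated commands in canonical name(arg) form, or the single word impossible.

straight(1), arc(left, 4), straight(1)

begin: (1, -1) facing N
1. straight(1) → (1, 0) facing N
2. arc(left, 4) → (-3, 4) facing W
3. straight(1) → (-4, 4) facing W
uniquely the one of 125 3-step routes that fits.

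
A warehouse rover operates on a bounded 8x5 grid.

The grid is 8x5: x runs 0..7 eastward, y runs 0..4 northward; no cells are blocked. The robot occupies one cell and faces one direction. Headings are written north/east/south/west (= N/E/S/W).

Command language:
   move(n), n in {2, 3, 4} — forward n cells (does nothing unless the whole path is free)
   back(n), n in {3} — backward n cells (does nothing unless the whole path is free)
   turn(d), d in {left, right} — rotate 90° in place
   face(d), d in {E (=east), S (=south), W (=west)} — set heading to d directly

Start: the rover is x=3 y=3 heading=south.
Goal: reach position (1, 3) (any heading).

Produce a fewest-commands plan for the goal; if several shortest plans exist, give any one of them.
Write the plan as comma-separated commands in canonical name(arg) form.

start: x=3 y=3 heading=south
t=1 turn(right) ⇒ x=3 y=3 heading=west
t=2 move(2) ⇒ x=1 y=3 heading=west
no 1-step plan works, so 2 is optimal.

turn(right), move(2)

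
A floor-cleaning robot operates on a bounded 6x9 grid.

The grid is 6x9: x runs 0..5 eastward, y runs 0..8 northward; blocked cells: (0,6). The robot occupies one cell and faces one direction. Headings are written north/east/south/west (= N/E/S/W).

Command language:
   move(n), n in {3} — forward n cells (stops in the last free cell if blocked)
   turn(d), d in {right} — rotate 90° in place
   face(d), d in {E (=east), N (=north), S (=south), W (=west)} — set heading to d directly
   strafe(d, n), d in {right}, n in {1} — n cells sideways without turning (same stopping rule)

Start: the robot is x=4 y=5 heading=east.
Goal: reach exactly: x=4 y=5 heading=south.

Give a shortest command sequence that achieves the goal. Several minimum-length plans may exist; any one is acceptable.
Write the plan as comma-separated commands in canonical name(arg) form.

face(S)

from: x=4 y=5 heading=east
[1] after face(S): x=4 y=5 heading=south
no 0-step plan works, so 1 is optimal.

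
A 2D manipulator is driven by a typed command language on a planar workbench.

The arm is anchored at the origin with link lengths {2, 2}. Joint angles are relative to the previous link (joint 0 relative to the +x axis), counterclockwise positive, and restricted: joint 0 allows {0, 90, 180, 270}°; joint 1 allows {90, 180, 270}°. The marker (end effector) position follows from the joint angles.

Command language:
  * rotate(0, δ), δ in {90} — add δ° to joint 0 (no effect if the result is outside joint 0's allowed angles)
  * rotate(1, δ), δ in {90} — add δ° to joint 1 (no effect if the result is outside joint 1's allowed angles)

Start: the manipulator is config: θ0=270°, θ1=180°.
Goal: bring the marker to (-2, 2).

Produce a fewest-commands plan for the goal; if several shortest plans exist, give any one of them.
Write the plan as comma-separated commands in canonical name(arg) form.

from: config: θ0=270°, θ1=180°
t=1 rotate(1, 90) ⇒ config: θ0=270°, θ1=270°
t=2 rotate(0, 90) ⇒ config: θ0=0°, θ1=270°
t=3 rotate(0, 90) ⇒ config: θ0=90°, θ1=270°
t=4 rotate(0, 90) ⇒ config: θ0=180°, θ1=270°
no 3-step plan works, so 4 is optimal.

rotate(1, 90), rotate(0, 90), rotate(0, 90), rotate(0, 90)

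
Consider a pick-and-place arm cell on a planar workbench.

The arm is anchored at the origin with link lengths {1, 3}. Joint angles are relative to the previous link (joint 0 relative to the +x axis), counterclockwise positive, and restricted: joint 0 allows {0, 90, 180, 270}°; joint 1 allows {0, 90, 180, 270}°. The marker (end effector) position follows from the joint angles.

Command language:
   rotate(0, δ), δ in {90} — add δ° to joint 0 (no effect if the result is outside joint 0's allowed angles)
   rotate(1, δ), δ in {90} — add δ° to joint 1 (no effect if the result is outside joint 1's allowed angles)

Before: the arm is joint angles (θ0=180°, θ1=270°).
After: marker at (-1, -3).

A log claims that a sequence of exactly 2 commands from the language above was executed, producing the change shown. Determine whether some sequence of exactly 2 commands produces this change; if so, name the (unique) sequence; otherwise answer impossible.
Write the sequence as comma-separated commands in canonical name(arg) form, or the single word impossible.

start: joint angles (θ0=180°, θ1=270°)
[1] after rotate(1, 90): joint angles (θ0=180°, θ1=0°)
[2] after rotate(1, 90): joint angles (θ0=180°, θ1=90°)
no rival 2-sequence matches.

rotate(1, 90), rotate(1, 90)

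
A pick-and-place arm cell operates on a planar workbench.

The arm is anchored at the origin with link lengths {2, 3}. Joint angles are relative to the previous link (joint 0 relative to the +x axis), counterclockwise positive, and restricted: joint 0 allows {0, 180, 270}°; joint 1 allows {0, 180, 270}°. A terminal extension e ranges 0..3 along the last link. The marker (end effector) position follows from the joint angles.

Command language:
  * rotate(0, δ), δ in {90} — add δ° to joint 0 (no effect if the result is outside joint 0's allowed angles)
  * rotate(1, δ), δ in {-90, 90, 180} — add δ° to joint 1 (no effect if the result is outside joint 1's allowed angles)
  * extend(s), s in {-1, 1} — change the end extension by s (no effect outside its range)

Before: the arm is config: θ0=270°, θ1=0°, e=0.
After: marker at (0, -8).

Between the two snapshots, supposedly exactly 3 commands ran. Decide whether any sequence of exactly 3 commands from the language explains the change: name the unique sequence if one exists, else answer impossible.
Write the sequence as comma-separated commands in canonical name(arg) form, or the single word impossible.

t0: config: θ0=270°, θ1=0°, e=0
t=1 extend(1) ⇒ config: θ0=270°, θ1=0°, e=1
t=2 extend(1) ⇒ config: θ0=270°, θ1=0°, e=2
t=3 extend(1) ⇒ config: θ0=270°, θ1=0°, e=3
no rival 3-sequence matches.

extend(1), extend(1), extend(1)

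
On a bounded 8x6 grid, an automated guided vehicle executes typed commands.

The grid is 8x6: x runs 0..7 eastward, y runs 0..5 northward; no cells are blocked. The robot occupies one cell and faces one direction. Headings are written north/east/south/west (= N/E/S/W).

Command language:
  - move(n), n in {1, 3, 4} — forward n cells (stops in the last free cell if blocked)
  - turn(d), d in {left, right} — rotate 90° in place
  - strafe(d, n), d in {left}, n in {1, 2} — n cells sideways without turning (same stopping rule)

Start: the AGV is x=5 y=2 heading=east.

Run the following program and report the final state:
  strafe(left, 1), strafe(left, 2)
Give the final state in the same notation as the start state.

from: x=5 y=2 heading=east
[1] after strafe(left, 1): x=5 y=3 heading=east
[2] after strafe(left, 2): x=5 y=5 heading=east

x=5 y=5 heading=east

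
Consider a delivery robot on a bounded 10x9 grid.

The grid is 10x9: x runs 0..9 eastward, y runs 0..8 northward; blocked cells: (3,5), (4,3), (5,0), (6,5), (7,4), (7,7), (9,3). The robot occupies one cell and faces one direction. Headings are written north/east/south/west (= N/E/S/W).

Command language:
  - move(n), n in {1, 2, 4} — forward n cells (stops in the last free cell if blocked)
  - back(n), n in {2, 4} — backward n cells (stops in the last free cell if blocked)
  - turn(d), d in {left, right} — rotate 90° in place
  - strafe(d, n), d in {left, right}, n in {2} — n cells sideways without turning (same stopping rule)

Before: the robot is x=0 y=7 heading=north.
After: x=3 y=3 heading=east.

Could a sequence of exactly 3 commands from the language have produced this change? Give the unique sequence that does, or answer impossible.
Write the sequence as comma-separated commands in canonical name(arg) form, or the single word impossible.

key: move(4) is stopped early by the blocked cell at (4,3)
begin: x=0 y=7 heading=north
1. back(4) → x=0 y=3 heading=north
2. turn(right) → x=0 y=3 heading=east
3. move(4) → x=3 y=3 heading=east
no rival 3-sequence matches.

back(4), turn(right), move(4)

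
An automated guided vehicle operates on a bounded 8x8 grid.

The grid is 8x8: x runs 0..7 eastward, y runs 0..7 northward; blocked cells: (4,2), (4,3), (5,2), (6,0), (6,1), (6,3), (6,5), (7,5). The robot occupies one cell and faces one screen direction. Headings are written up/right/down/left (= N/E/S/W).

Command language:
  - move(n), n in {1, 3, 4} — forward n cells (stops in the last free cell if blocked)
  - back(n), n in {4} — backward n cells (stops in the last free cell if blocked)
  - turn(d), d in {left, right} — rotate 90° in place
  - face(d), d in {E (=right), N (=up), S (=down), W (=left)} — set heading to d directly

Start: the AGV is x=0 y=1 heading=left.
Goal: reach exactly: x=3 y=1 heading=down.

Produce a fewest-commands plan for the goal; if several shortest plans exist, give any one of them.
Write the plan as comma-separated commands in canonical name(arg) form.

back(4), move(1), turn(left)

begin: x=0 y=1 heading=left
step 1 (back(4)): x=4 y=1 heading=left
step 2 (move(1)): x=3 y=1 heading=left
step 3 (turn(left)): x=3 y=1 heading=down
shorter routes all fall short; 3 is best.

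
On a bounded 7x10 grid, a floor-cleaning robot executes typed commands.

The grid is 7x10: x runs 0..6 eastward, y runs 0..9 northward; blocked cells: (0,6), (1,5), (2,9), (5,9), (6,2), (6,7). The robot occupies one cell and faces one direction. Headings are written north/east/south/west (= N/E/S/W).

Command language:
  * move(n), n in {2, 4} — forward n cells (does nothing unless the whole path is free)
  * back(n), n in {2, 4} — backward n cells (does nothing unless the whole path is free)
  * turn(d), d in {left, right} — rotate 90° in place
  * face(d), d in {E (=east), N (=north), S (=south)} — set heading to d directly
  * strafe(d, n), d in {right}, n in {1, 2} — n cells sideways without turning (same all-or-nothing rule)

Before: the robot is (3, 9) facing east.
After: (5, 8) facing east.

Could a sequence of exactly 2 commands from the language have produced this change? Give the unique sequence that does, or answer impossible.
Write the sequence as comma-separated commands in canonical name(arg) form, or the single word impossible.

key: running move(2) before strafe(right, 1) would end elsewhere — order is forced
begin: (3, 9) facing east
t=1 strafe(right, 1) ⇒ (3, 8) facing east
t=2 move(2) ⇒ (5, 8) facing east
no rival 2-sequence matches.

strafe(right, 1), move(2)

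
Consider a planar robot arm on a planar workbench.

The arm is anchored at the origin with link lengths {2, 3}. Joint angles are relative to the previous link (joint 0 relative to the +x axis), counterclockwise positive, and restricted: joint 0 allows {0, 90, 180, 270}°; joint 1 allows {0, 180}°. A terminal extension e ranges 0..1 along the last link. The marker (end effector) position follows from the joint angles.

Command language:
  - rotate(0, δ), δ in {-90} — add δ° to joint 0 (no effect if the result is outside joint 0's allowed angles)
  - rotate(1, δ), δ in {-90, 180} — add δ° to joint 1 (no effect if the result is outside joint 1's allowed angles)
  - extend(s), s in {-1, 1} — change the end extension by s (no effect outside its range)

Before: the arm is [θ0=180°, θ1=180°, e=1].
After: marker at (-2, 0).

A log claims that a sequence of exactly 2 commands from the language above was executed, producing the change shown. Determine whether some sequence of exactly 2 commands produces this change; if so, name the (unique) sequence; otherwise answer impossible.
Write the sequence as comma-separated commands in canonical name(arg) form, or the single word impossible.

rotate(0, -90), rotate(0, -90)

begin: [θ0=180°, θ1=180°, e=1]
[1] after rotate(0, -90): [θ0=90°, θ1=180°, e=1]
[2] after rotate(0, -90): [θ0=0°, θ1=180°, e=1]
no rival 2-sequence matches.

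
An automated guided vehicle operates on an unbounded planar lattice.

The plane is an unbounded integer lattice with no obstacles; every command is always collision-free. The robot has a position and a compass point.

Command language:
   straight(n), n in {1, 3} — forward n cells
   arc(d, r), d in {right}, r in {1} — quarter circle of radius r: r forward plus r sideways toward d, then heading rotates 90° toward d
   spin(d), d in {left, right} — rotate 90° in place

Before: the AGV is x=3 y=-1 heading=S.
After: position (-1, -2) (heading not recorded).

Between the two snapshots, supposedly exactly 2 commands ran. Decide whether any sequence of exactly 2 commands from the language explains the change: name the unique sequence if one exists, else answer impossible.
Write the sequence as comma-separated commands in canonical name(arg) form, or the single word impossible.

key: order matters: swapping arc(right, 1) and straight(3) lands elsewhere
from: x=3 y=-1 heading=S
[1] after arc(right, 1): x=2 y=-2 heading=W
[2] after straight(3): x=-1 y=-2 heading=W
no other 2-command option fits: unique.

arc(right, 1), straight(3)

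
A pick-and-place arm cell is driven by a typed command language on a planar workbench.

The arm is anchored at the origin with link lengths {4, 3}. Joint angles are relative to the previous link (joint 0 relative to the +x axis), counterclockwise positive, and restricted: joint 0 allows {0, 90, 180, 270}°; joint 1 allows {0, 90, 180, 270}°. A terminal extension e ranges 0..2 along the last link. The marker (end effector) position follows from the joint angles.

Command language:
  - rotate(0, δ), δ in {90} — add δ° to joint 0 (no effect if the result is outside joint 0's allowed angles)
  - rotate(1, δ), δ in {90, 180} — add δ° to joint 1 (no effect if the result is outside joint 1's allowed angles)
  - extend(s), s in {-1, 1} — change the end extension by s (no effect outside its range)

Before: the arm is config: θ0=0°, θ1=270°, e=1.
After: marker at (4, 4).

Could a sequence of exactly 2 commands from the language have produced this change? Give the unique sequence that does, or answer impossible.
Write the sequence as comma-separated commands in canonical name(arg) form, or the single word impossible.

rotate(1, 90), rotate(1, 90)

t0: config: θ0=0°, θ1=270°, e=1
1. rotate(1, 90) → config: θ0=0°, θ1=0°, e=1
2. rotate(1, 90) → config: θ0=0°, θ1=90°, e=1
all 25 alternatives checked — unique.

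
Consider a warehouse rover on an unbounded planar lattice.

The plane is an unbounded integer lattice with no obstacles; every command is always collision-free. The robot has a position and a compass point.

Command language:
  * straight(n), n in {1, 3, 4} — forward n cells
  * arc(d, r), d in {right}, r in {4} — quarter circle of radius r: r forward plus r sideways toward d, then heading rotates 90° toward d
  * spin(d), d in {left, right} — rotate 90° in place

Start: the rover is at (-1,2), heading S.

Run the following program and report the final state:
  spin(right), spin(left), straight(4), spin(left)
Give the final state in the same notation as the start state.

at (-1,-2), heading E

t0: at (-1,2), heading S
t=1 spin(right) ⇒ at (-1,2), heading W
t=2 spin(left) ⇒ at (-1,2), heading S
t=3 straight(4) ⇒ at (-1,-2), heading S
t=4 spin(left) ⇒ at (-1,-2), heading E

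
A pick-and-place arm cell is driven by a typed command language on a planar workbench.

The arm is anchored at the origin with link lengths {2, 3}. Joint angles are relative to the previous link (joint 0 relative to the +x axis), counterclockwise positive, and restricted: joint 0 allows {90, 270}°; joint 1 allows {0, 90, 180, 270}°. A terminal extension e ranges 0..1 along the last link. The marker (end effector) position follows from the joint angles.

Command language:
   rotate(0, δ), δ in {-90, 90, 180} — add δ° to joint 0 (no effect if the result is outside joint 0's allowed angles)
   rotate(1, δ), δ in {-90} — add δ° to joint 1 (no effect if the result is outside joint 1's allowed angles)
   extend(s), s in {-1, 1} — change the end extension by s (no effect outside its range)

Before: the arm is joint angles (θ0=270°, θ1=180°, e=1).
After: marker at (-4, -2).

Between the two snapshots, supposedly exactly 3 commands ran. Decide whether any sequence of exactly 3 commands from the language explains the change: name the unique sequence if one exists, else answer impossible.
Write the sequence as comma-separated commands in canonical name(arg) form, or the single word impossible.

start: joint angles (θ0=270°, θ1=180°, e=1)
step 1 (rotate(1, -90)): joint angles (θ0=270°, θ1=90°, e=1)
step 2 (rotate(1, -90)): joint angles (θ0=270°, θ1=0°, e=1)
step 3 (rotate(1, -90)): joint angles (θ0=270°, θ1=270°, e=1)
all 216 alternatives checked — unique.

rotate(1, -90), rotate(1, -90), rotate(1, -90)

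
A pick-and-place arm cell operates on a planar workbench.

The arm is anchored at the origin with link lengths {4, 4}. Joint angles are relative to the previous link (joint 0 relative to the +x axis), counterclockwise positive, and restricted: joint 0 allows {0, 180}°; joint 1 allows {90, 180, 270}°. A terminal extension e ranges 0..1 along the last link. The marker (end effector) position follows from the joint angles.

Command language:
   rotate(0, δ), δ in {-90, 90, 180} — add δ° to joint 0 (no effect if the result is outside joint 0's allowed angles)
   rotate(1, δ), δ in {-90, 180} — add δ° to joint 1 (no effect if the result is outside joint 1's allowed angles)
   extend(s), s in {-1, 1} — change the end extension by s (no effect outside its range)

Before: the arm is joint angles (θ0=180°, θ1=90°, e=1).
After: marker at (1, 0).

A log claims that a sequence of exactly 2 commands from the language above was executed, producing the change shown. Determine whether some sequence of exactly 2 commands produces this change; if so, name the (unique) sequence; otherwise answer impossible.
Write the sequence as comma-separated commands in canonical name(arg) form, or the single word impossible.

key: order matters: swapping rotate(1, 180) and rotate(1, -90) lands elsewhere
from: joint angles (θ0=180°, θ1=90°, e=1)
[1] after rotate(1, 180): joint angles (θ0=180°, θ1=270°, e=1)
[2] after rotate(1, -90): joint angles (θ0=180°, θ1=180°, e=1)
all 49 alternatives checked — unique.

rotate(1, 180), rotate(1, -90)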